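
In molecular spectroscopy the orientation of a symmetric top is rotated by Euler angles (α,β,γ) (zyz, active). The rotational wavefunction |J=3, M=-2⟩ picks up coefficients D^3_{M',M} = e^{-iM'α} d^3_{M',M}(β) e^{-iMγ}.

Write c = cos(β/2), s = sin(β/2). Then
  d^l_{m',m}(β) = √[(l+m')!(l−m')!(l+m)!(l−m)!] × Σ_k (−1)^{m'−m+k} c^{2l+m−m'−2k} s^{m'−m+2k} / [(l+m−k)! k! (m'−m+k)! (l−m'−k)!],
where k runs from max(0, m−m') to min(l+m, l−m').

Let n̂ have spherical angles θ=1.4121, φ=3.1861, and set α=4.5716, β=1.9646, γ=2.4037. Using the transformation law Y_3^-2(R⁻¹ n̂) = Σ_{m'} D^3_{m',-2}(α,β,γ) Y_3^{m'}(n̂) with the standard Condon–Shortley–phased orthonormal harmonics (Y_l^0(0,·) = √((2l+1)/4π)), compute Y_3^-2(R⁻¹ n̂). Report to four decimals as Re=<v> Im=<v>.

Re=-0.0551 Im=0.0934

Need the full column D^3_{m',-2} for m'=−3..3 at α=4.5716, β=1.9646, γ=2.4037.
cos(β/2)=0.555111, sin(β/2)=0.831776
d^3_{-3,-2}: single k=1 term ⇒ +0.107394;  D = +0.101691-0.034532i
d^3_{-2,-2}: k∈[0..1] ⇒ +0.029260 -0.328475 = -0.299215;  D = -0.055500-0.294022i
d^3_{-1,-2}: k∈[0..1] ⇒ -0.138645 +0.622571 = +0.483926;  D = -0.483419+0.022145i
d^3_{0,-2}: k∈[0..1] ⇒ +0.359826 -0.807879 = -0.448053;  D = -0.042506+0.446032i
d^3_{1,-2}: k∈[0..1] ⇒ -0.622571 +0.698896 = +0.076325;  D = +0.074213+0.017831i
d^3_{2,-2}: k∈[0..1] ⇒ +0.737489 -0.331161 = +0.406328;  D = -0.149427+0.377855i
d^3_{3,-2}: single k=0 term ⇒ -0.541363;  D = +0.470508+0.267760i
Y_3^{m'}(θ=1.4121,φ=3.1861) and Σ D·Y over m':
  (+0.1017-0.0345i)·(-0.3981+0.0535i)  (-0.0555-0.2940i)·(+0.1568-0.0140i)  (-0.4834+0.0221i)·(+0.2790-0.0124i)  (-0.0425+0.4460i)·(-0.1696+0.0000i)  (+0.0742+0.0178i)·(-0.2790-0.0124i)  (-0.1494+0.3779i)·(+0.1568+0.0140i)  (+0.4705+0.2678i)·(+0.3981+0.0535i)
Y_3^-2(R⁻¹ n̂) = -0.055060+0.093441i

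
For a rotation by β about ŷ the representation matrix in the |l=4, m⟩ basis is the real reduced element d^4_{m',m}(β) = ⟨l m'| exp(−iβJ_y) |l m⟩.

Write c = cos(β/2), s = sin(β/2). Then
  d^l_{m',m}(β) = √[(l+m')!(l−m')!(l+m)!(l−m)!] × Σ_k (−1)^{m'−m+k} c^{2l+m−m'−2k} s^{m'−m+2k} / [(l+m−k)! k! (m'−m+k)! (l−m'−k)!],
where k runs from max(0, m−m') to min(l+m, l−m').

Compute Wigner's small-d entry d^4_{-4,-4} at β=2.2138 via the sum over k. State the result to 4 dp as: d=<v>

d=0.0016

d^4_{-4,-4}(β=2.2138) via Wigner's sum:
c=cos(2.2138/2)=0.447436, s=sin(2.2138/2)=0.894316; N=√[1·40320·1·40320]=40320.000000
k∈{0} keeps every argument non-negative
  k=0: (−1)^0·40320.0000/(40320)·0.4474^8·0.8943^0 = +0.001606
d^4_{-4,-4}(2.2138) = +0.001606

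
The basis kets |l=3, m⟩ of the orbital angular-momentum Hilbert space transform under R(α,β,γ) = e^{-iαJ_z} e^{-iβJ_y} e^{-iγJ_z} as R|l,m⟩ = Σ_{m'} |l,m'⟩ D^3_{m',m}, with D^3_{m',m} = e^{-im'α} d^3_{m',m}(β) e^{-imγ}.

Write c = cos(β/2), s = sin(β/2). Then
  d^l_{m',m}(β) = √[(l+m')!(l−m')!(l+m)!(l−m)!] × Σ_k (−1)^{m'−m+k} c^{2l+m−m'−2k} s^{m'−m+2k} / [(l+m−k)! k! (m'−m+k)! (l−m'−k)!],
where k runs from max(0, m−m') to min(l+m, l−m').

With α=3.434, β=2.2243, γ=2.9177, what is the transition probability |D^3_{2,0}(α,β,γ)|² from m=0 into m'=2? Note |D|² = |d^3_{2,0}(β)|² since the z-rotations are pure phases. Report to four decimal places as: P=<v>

P=0.2754

Split into d^3_{2,0}(β=2.2243) × two z-phases.
With c≡cos(β/2)=0.442735 and s≡sin(β/2)=0.896653, N=[120·1·6·6]^{1/2}=65.726707
k: max(0,(0)−(2))=0 … min(3+(0),3−(2))=1
  k=0: (−1)^2·65.7267/(12)·0.4427^4·0.8967^2 = +0.169193
  k=1: (−1)^3·65.7267/(12)·0.4427^2·0.8967^4 = -0.693976
d^3_{2,0}(2.2243) = +0.169193 -0.693976 = -0.524783
|D^3_{2,0}|² = |d^3_{2,0}(β)|² = (-0.524783)² = 0.275397 (the z-rotation phases have unit modulus)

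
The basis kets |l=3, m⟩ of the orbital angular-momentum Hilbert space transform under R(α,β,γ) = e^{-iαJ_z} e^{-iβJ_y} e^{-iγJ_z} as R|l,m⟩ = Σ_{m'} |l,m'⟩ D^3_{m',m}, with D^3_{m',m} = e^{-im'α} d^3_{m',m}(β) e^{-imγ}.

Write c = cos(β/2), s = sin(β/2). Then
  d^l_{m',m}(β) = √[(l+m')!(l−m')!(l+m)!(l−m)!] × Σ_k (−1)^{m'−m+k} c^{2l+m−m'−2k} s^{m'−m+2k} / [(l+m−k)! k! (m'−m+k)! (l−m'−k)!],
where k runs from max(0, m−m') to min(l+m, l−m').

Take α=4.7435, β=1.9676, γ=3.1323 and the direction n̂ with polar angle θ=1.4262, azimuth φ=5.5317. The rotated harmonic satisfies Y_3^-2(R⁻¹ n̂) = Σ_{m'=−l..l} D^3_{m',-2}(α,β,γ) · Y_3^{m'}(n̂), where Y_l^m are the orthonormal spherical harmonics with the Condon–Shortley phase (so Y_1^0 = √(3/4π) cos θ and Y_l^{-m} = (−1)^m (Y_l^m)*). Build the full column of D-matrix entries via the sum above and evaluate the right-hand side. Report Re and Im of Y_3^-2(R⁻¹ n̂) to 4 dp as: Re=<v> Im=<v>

Re=-0.1921 Im=0.3430

Need the full column D^3_{m',-2} for m'=−3..3 at α=4.7435, β=1.9676, γ=3.1323.
cos(β/2)=0.553863, sin(β/2)=0.832608
d^3_{-3,-2}: single k=1 term ⇒ +0.106298;  D = -0.007938+0.106002i
d^3_{-2,-2}: k∈[0..1] ⇒ +0.028868 -0.326182 = -0.297314;  D = +0.297031+0.012970i
d^3_{-1,-2}: k∈[0..1] ⇒ -0.137231 +0.620238 = +0.483007;  D = +0.006050-0.482969i
d^3_{0,-2}: k∈[0..1] ⇒ +0.357314 -0.807472 = -0.450157;  D = -0.450080+0.008366i
d^3_{1,-2}: k∈[0..1] ⇒ -0.620238 +0.700818 = +0.080580;  D = +0.004003+0.080481i
d^3_{2,-2}: k∈[0..1] ⇒ +0.737117 -0.333153 = +0.403964;  D = -0.402646+0.032608i
d^3_{3,-2}: single k=0 term ⇒ -0.542851;  D = +0.060628+0.539455i
Y_3^{m'}(θ=1.4262,φ=5.5317) and Σ D·Y over m':
  (-0.0079+0.1060i)·(-0.2554+0.3134i)  (+0.2970+0.0130i)·(+0.0098+0.1439i)  (+0.0060-0.4830i)·(-0.2094-0.1957i)  (-0.4501+0.0084i)·(-0.1557+0.0000i)  (+0.0040+0.0805i)·(+0.2094-0.1957i)  (-0.4026+0.0326i)·(+0.0098-0.1439i)  (+0.0606+0.5395i)·(+0.2554+0.3134i)
Y_3^-2(R⁻¹ n̂) = -0.192100+0.343040i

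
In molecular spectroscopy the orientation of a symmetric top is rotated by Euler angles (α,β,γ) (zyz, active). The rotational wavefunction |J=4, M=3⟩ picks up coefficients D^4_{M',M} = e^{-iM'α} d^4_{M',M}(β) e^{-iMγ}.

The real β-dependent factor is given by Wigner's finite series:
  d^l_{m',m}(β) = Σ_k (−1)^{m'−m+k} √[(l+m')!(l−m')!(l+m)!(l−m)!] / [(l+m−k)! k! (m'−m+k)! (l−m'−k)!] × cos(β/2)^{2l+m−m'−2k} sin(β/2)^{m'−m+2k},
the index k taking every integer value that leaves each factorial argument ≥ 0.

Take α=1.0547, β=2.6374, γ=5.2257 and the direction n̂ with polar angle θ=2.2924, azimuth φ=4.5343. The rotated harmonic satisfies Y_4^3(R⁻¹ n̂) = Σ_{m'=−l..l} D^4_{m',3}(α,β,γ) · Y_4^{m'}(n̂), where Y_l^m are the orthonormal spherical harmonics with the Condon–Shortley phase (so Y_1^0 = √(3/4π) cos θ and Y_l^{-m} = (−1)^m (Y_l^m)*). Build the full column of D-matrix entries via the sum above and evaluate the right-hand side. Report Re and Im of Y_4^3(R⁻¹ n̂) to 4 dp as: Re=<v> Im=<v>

Need the full column D^4_{m',3} for m'=−4..4 at α=1.0547, β=2.6374, γ=5.2257.
cos(β/2)=0.249435, sin(β/2)=0.968392
d^4_{-4,3}: single k=7 term ⇒ +0.563455;  D = +0.251520+0.504201i
d^4_{-3,3}: k∈[6..7] ⇒ +0.359184 -0.773407 = -0.414223;  D = -0.413633-0.022097i
d^4_{-2,3}: k∈[5..6] ⇒ +0.148358 -0.745380 = -0.597023;  D = -0.321905+0.502806i
d^4_{-1,3}: k∈[4..5] ⇒ +0.045035 -0.407277 = -0.362242;  D = +0.168955+0.320427i
d^4_{0,3}: k∈[3..4] ⇒ +0.010375 -0.156383 = -0.146008;  D = +0.145938+0.004506i
d^4_{1,3}: k∈[2..3] ⇒ +0.001793 -0.045035 = -0.043242;  D = +0.022490-0.036934i
d^4_{2,3}: k∈[1..2] ⇒ +0.000218 -0.009843 = -0.009625;  D = -0.004680-0.008411i
d^4_{3,3}: k∈[0..1] ⇒ +0.000015 -0.001581 = -0.001566;  D = -0.001566-0.000013i
d^4_{4,3}: single k=0 term ⇒ -0.000165;  D = -0.000082+0.000142i
Y_4^{m'}(θ=2.2924,φ=4.5343) and Σ D·Y over m':
  (+0.2515+0.5042i)·(+0.1064+0.0919i)  (-0.4136-0.0221i)·(-0.1782+0.3011i)  (-0.3219+0.5028i)·(-0.3631-0.1351i)  (+0.1690+0.3204i)·(+0.0023-0.0126i)  (+0.1459+0.0045i)·(-0.3625+0.0000i)  (+0.0225-0.0369i)·(-0.0023-0.0126i)  (-0.0047-0.0084i)·(-0.3631+0.1351i)  (-0.0016-0.0000i)·(+0.1782+0.3011i)  (-0.0001+0.0001i)·(+0.1064-0.0919i)
Y_4^3(R⁻¹ n̂) = +0.199150-0.184199i

Re=0.1991 Im=-0.1842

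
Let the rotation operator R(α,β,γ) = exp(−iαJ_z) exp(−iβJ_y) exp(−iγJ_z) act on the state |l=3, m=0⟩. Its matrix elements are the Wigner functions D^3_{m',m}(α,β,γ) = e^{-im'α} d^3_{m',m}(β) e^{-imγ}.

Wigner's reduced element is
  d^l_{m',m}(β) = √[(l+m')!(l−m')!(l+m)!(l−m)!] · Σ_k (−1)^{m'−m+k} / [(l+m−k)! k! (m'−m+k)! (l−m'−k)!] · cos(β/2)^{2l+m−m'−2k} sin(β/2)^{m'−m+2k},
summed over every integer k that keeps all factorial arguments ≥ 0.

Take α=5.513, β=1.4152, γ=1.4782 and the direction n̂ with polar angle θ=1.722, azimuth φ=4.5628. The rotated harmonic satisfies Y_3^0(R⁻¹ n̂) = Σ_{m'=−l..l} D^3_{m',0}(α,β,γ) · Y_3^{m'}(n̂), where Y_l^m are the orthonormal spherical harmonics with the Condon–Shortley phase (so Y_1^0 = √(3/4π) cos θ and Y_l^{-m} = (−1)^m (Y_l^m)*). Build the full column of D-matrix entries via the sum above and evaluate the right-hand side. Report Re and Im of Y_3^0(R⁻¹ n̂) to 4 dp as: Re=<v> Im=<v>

Re=-0.3083 Im=0.0000

Need the full column D^3_{m',0} for m'=−3..3 at α=5.513, β=1.4152, γ=1.4782.
cos(β/2)=0.759924, sin(β/2)=0.650012
d^3_{-3,0}: single k=3 term ⇒ +0.539001;  D = -0.363346-0.398123i
d^3_{-2,0}: k∈[2..3] ⇒ +0.771763 -0.564659 = +0.207104;  D = +0.006300-0.207008i
d^3_{-1,0}: k∈[1..3] ⇒ +0.570641 -1.252525 +0.305469 = -0.376415;  D = -0.270184+0.262086i
d^3_{0,0}: k∈[0..3] ⇒ +0.192584 -1.268136 +0.927829 -0.075427 = -0.223150;  D = -0.223150+0.000000i
d^3_{1,0}: k∈[0..2] ⇒ -0.570641 +1.252525 -0.305469 = +0.376415;  D = +0.270184+0.262086i
d^3_{2,0}: k∈[0..1] ⇒ +0.771763 -0.564659 = +0.207104;  D = +0.006300+0.207008i
d^3_{3,0}: single k=0 term ⇒ -0.539001;  D = +0.363346-0.398123i
Y_3^{m'}(θ=1.722,φ=4.5628) and Σ D·Y over m':
  (-0.3633-0.3981i)·(+0.1749-0.3632i)  (+0.0063-0.2070i)·(+0.1438+0.0443i)  (-0.2702+0.2621i)·(+0.0422-0.2801i)  (-0.2231+0.0000i)·(+0.1623+0.0000i)  (+0.2702+0.2621i)·(-0.0422-0.2801i)  (+0.0063+0.2070i)·(+0.1438-0.0443i)  (+0.3633-0.3981i)·(-0.1749-0.3632i)
Y_3^0(R⁻¹ n̂) = -0.308315-0.000000i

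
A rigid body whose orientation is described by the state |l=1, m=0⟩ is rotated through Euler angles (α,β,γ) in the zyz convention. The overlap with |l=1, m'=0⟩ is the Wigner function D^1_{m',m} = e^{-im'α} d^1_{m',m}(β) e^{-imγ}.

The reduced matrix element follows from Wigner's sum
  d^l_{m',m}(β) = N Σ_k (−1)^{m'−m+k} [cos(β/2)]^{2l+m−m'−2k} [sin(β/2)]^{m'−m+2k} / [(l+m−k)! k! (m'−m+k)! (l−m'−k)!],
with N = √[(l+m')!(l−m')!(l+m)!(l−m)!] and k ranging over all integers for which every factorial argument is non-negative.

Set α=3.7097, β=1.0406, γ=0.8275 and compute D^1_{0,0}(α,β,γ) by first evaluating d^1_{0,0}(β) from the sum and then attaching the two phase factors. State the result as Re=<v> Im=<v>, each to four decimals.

Re=0.5057 Im=0.0000

First d^1_{0,0}(β=1.0406), then the phase factors e^{-i(0)α} and e^{-i(0)γ}:
Half-angle: c=0.867670, s=0.497140. N=√(1·1·1·1)=1.000000
Admissible k: 0..1 (factorial args all ≥0)
  k=0: (−1)^0·1.0000/(1)·0.8677^2·0.4971^0 = +0.752851
  k=1: (−1)^1·1.0000/(1)·0.8677^0·0.4971^2 = -0.247149
d^1_{0,0}(1.0406) = +0.752851 -0.247149 = +0.505703
Attach z-rotation phases: D = e^{-i(0)(3.7097)}·(+0.505703)·e^{-i(0)(0.8275)} = +0.505703+0.000000i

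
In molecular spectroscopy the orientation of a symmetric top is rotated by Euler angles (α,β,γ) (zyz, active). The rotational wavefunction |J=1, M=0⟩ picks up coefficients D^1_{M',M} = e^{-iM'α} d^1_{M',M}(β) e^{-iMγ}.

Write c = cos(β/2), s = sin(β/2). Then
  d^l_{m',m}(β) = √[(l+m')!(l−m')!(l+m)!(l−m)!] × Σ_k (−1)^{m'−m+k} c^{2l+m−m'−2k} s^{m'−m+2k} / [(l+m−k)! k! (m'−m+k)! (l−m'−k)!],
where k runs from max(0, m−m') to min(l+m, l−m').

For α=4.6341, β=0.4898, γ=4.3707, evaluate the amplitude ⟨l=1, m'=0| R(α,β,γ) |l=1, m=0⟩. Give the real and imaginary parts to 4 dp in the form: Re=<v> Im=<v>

Re=0.8824 Im=0.0000

D^1_{0,0}(4.6341,0.4898,4.3707) = e^{-i·0·4.6341}·d^1_{0,0}(0.4898)·e^{-i·0·4.3707}. Compute d first:
With c≡cos(β/2)=0.970162 and s≡sin(β/2)=0.242459, N=[1·1·1·1]^{1/2}=1.000000
The bounds max(0,m−m')=0 and min(l+m,l−m')=1 give 2 terms
  k=0: (−1)^0·1.0000/(1)·0.9702^2·0.2425^0 = +0.941213
  k=1: (−1)^1·1.0000/(1)·0.9702^0·0.2425^2 = -0.058787
d^1_{0,0}(0.4898) = +0.941213 -0.058787 = +0.882427
D = (+1.000000+0.000000i)·(+0.882427)·(+1.000000+0.000000i) = +0.882427+0.000000i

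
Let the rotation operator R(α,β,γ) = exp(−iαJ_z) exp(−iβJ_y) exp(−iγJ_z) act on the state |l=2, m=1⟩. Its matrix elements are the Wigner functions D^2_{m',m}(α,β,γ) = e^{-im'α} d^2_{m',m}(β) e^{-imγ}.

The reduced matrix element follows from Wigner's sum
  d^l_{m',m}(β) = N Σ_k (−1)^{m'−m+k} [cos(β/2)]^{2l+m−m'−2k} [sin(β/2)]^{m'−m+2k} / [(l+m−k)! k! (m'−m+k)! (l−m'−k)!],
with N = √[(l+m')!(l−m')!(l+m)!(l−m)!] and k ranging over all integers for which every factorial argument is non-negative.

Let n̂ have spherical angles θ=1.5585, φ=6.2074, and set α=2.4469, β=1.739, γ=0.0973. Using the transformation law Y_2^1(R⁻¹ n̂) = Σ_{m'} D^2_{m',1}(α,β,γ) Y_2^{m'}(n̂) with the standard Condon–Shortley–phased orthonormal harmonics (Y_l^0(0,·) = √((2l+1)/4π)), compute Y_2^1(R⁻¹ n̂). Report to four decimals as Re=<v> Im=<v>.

Re=0.0418 Im=-0.3666

Need the full column D^2_{m',1} for m'=−2..2 at α=2.4469, β=1.739, γ=0.0973.
cos(β/2)=0.645209, sin(β/2)=0.764006
d^2_{-2,1}: single k=3 term ⇒ +0.575468;  D = +0.048346-0.573434i
d^2_{-1,1}: k∈[2..3] ⇒ +0.728980 -0.340712 = +0.388268;  D = -0.272730+0.276351i
d^2_{0,1}: k∈[1..2] ⇒ +0.502659 -0.704802 = -0.202143;  D = -0.201187+0.019637i
d^2_{1,1}: k∈[0..1] ⇒ +0.173301 -0.728980 = -0.555679;  D = +0.459438+0.312563i
d^2_{2,1}: single k=0 term ⇒ -0.410419;  D = -0.112913-0.394581i
Y_2^{m'}(θ=1.5585,φ=6.2074) and Σ D·Y over m':
  (+0.0483-0.5734i)·(+0.3818+0.0583i)  (-0.2727+0.2764i)·(+0.0095+0.0007i)  (-0.2012+0.0196i)·(-0.3152+0.0000i)  (+0.4594+0.3126i)·(-0.0095+0.0007i)  (-0.1129-0.3946i)·(+0.3818-0.0583i)
Y_2^1(R⁻¹ n̂) = +0.041845-0.366572i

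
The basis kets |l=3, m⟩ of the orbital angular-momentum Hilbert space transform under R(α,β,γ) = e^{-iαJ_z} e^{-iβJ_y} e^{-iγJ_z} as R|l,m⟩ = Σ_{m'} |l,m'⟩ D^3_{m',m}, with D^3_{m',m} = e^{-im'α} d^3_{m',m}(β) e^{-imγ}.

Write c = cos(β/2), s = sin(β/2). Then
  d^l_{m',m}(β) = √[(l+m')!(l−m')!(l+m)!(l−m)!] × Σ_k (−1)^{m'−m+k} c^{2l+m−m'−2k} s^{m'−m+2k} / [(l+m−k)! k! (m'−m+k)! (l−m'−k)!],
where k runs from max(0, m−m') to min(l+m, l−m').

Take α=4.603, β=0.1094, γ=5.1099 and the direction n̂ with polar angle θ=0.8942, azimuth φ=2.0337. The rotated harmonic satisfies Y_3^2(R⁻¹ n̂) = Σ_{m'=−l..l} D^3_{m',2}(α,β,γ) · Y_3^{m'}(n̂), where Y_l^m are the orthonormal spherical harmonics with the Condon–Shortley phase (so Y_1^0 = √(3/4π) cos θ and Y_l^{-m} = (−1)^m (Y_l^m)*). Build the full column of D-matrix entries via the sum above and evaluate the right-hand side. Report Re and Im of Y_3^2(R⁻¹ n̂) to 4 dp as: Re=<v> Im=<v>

Re=-0.3784 Im=-0.1030

Need the full column D^3_{m',2} for m'=−3..3 at α=4.603, β=0.1094, γ=5.1099.
cos(β/2)=0.998504, sin(β/2)=0.054673
d^3_{-3,2}: single k=5 term ⇒ +0.000001;  D = -0.000001-0.000001i
d^3_{-2,2}: k∈[4..5] ⇒ +0.000045 -0.000000 = +0.000045;  D = +0.000024-0.000038i
d^3_{-1,2}: k∈[3..4] ⇒ +0.001029 -0.000002 = +0.001027;  D = +0.000808+0.000635i
d^3_{0,2}: k∈[2..3] ⇒ +0.016274 -0.000049 = +0.016225;  D = -0.011362+0.011583i
d^3_{1,2}: k∈[1..2] ⇒ +0.171601 -0.001029 = +0.170572;  D = -0.108000-0.132026i
d^3_{2,2}: k∈[0..1] ⇒ +0.991059 -0.014856 = +0.976203;  D = +0.818561-0.531912i
d^3_{3,2}: single k=0 term ⇒ -0.132922;  D = -0.059825-0.118698i
Y_3^{m'}(θ=0.8942,φ=2.0337) and Σ D·Y over m':
  (-0.0000-0.0000i)·(+0.1945+0.0358i)  (+0.0000-0.0000i)·(-0.2339+0.3109i)  (+0.0008+0.0006i)·(-0.1081-0.2165i)  (-0.0114+0.0116i)·(-0.2429+0.0000i)  (-0.1080-0.1320i)·(+0.1081-0.2165i)  (+0.8186-0.5319i)·(-0.2339-0.3109i)  (-0.0598-0.1187i)·(-0.1945+0.0358i)
Y_3^2(R⁻¹ n̂) = -0.378355-0.103047i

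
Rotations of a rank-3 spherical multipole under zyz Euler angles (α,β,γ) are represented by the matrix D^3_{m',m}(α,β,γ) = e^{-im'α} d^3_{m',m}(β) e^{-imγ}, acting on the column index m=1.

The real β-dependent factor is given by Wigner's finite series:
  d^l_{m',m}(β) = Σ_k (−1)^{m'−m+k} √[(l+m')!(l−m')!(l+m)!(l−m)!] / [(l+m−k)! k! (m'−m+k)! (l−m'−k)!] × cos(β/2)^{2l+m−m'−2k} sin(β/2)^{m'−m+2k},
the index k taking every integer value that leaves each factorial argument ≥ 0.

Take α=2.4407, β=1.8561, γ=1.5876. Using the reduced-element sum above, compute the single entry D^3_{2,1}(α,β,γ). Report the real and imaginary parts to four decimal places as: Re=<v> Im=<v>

First d^3_{2,1}(β=1.8561), then the phase factors e^{-i(2)α} and e^{-i(1)γ}:
Half-angle: c=0.599396, s=0.800453. N=√(120·1·24·2)=75.894664
k∈{0,1} keeps every argument non-negative
  k=0: (−1)^1·75.8947/(24)·0.5994^5·0.8005^1 = -0.195842
  k=1: (−1)^2·75.8947/(12)·0.5994^3·0.8005^3 = +0.698519
d^3_{2,1}(1.8561) = -0.195842 +0.698519 = +0.502678
Attach z-rotation phases: D = e^{-i(2)(2.4407)}·(+0.502678)·e^{-i(1)(1.5876)} = +0.494025-0.092868i

Re=0.4940 Im=-0.0929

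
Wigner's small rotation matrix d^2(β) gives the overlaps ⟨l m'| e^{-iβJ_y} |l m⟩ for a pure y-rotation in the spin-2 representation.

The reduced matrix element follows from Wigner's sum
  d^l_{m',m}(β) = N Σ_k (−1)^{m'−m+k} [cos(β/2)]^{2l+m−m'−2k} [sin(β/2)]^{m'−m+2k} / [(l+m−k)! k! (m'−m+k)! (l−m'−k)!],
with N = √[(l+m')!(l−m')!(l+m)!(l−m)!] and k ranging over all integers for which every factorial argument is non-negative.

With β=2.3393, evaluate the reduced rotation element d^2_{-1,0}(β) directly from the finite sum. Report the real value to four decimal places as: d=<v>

d=-0.6120

d^2_{-1,0}(β=2.3393) via Wigner's sum:
With c≡cos(β/2)=0.390474 and s≡sin(β/2)=0.920614, N=[1·6·2·2]^{1/2}=4.898979
Admissible k: 1..2 (factorial args all ≥0)
  k=1: (−1)^0·4.8990/(2)·0.3905^3·0.9206^1 = +0.134255
  k=2: (−1)^1·4.8990/(2)·0.3905^1·0.9206^3 = -0.746278
d^2_{-1,0}(2.3393) = +0.134255 -0.746278 = -0.612023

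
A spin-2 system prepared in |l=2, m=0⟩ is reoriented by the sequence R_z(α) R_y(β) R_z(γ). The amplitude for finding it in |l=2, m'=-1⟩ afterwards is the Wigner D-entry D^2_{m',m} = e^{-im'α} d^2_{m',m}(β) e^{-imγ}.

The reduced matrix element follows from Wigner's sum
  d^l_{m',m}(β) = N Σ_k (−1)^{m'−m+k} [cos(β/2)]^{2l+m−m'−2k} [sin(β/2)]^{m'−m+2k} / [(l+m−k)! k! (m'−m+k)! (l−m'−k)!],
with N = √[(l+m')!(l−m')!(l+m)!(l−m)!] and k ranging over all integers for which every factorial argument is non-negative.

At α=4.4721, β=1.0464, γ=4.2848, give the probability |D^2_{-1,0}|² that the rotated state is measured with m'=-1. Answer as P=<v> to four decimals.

P=0.2818

First d^2_{-1,0}(β=1.0464), then the phase factors e^{-i(-1)α} and e^{-i(0)γ}:
With c≡cos(β/2)=0.866225 and s≡sin(β/2)=0.499655, N=[1·6·2·2]^{1/2}=4.898979
The bounds max(0,m−m')=1 and min(l+m,l−m')=2 give 2 terms
  k=1: (−1)^0·4.8990/(2)·0.8662^3·0.4997^1 = +0.795495
  k=2: (−1)^1·4.8990/(2)·0.8662^1·0.4997^3 = -0.264677
d^2_{-1,0}(1.0464) = +0.795495 -0.264677 = +0.530818
|D^2_{-1,0}|² = |d^2_{-1,0}(β)|² = (+0.530818)² = 0.281768 (the z-rotation phases have unit modulus)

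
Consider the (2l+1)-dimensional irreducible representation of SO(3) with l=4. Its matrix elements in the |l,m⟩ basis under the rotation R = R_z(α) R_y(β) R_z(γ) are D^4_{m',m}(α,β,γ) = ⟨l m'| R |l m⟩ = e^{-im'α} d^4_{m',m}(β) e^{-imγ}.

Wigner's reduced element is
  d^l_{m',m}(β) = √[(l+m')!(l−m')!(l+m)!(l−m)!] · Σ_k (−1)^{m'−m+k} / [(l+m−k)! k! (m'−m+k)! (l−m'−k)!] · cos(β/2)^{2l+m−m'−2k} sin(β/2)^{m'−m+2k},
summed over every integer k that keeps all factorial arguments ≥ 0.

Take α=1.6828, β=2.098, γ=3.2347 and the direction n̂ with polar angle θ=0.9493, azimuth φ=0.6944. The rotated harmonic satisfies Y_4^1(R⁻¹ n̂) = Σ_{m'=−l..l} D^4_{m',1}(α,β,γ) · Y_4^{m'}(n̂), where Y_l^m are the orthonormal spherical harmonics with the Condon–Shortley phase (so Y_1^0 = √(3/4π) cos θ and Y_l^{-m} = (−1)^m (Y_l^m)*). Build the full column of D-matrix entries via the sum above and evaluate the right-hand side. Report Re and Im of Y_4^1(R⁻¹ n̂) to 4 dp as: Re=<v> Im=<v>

Need the full column D^4_{m',1} for m'=−4..4 at α=1.6828, β=2.098, γ=3.2347.
cos(β/2)=0.498438, sin(β/2)=0.866925
d^4_{-4,1}: single k=5 term ⇒ +0.453770;  D = -0.425491-0.157687i
d^4_{-3,1}: k∈[4..5] ⇒ +0.461202 -0.837110 = -0.375909;  D = +0.090414-0.364873i
d^4_{-2,1}: k∈[3..5] ⇒ +0.283476 -1.286318 +0.778250 = -0.224592;  D = -0.222671-0.029315i
d^4_{-1,1}: k∈[2..5] ⇒ +0.115247 -1.045907 +1.581990 -0.319046 = +0.332284;  D = +0.006279-0.332225i
d^4_{0,1}: k∈[1..4] ⇒ +0.029633 -0.537858 +1.627078 -0.820347 = +0.298506;  D = -0.297213+0.027753i
d^4_{1,1}: k∈[0..3] ⇒ +0.003810 -0.172871 +1.045907 -1.054660 = -0.177814;  D = -0.036216-0.174087i
d^4_{2,1}: k∈[0..2] ⇒ -0.028112 +0.425214 -0.857546 = -0.460444;  D = -0.437485+0.143578i
d^4_{3,1}: k∈[0..1] ⇒ +0.091475 -0.461202 = -0.369727;  D = +0.153832+0.336205i
d^4_{4,1}: single k=0 term ⇒ -0.150002;  D = +0.128571-0.077265i
Y_4^{m'}(θ=0.9493,φ=0.6944) and Σ D·Y over m':
  (-0.4255-0.1577i)·(-0.1807-0.0688i)  (+0.0904-0.3649i)·(-0.1920-0.3413i)  (-0.2227-0.0293i)·(+0.0550-0.2986i)  (+0.0063-0.3322i)·(-0.1079+0.0898i)  (-0.2972+0.0278i)·(-0.3330+0.0000i)  (-0.0362-0.1741i)·(+0.1079+0.0898i)  (-0.4375+0.1436i)·(+0.0550+0.2986i)  (+0.1538+0.3362i)·(+0.1920-0.3413i)  (+0.1286-0.0773i)·(-0.1807+0.0688i)
Y_4^1(R⁻¹ n̂) = +0.102471+0.079093i

Re=0.1025 Im=0.0791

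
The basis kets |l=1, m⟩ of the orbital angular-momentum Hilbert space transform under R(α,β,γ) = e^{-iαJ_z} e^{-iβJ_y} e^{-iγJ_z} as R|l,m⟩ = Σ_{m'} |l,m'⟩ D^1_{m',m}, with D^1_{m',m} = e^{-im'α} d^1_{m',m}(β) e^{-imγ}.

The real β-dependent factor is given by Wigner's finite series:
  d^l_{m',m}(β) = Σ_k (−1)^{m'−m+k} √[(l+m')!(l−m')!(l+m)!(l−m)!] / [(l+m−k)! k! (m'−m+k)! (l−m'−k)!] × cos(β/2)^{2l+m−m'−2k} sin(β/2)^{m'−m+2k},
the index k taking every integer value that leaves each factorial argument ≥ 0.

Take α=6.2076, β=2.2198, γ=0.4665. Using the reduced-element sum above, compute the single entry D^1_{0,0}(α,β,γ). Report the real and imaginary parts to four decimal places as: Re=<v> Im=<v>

Re=-0.6044 Im=0.0000

First d^1_{0,0}(β=2.2198), then the phase factors e^{-i(0)α} and e^{-i(0)γ}:
Half-angle: c=0.444751, s=0.895654. N=√(1·1·1·1)=1.000000
k∈{0,1} keeps every argument non-negative
  k=0: (−1)^0·1.0000/(1)·0.4448^2·0.8957^0 = +0.197804
  k=1: (−1)^1·1.0000/(1)·0.4448^0·0.8957^2 = -0.802196
d^1_{0,0}(2.2198) = +0.197804 -0.802196 = -0.604393
D = (+1.000000+0.000000i)·(-0.604393)·(+1.000000+0.000000i) = -0.604393+0.000000i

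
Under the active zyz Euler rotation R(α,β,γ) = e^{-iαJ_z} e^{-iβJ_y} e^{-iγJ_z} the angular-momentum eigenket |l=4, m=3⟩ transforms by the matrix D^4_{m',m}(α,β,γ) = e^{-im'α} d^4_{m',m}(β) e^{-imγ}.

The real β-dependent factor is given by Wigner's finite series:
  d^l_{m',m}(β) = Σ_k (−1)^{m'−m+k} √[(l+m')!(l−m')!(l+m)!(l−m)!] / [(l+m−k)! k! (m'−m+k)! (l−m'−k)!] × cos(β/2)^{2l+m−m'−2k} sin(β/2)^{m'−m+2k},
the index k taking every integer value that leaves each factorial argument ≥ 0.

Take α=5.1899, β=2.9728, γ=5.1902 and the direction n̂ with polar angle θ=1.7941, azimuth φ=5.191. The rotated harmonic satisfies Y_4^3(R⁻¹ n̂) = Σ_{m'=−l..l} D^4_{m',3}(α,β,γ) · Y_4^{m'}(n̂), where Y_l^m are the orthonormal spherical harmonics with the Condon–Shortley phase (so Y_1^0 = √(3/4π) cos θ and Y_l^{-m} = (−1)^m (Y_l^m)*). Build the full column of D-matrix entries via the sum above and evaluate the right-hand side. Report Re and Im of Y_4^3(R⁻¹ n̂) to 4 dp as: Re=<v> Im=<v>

Need the full column D^4_{m',3} for m'=−4..4 at α=5.1899, β=2.9728, γ=5.1902.
cos(β/2)=0.084296, sin(β/2)=0.996441
d^4_{-4,3}: single k=7 term ⇒ +0.232548;  D = +0.106686-0.206632i
d^4_{-3,3}: k∈[6..7] ⇒ +0.048688 -0.971878 = -0.923190;  D = -0.923190+0.000831i
d^4_{-2,3}: k∈[5..6] ⇒ +0.006605 -0.307633 = -0.301028;  D = -0.138584-0.267230i
d^4_{-1,3}: k∈[4..5] ⇒ +0.000659 -0.055207 = -0.054549;  D = +0.031467-0.044558i
d^4_{0,3}: k∈[3..4] ⇒ +0.000050 -0.006962 = -0.006912;  D = +0.006847+0.000947i
d^4_{1,3}: k∈[2..3] ⇒ +0.000003 -0.000659 = -0.000656;  D = +0.000219+0.000618i
d^4_{2,3}: k∈[1..2] ⇒ +0.000000 -0.000047 = -0.000047;  D = -0.000032+0.000034i
d^4_{3,3}: k∈[0..1] ⇒ +0.000000 -0.000002 = -0.000002;  D = -0.000002-0.000001i
d^4_{4,3}: single k=0 term ⇒ -0.000000;  D = -0.000000-0.000000i
Y_4^{m'}(θ=1.7941,φ=5.191) and Σ D·Y over m':
  (+0.1067-0.2066i)·(-0.1348-0.3768i)  (-0.9232+0.0008i)·(+0.2547+0.0346i)  (-0.1386-0.2672i)·(+0.1203-0.1708i)  (+0.0315-0.0446i)·(+0.1250+0.2409i)  (+0.0068+0.0009i)·(+0.1706+0.0000i)  (+0.0002+0.0006i)·(-0.1250+0.2409i)  (-0.0000+0.0000i)·(+0.1203+0.1708i)  (-0.0000-0.0000i)·(-0.2547+0.0346i)  (-0.0000-0.0000i)·(-0.1348+0.3768i)
Y_4^3(R⁻¹ n̂) = -0.374080-0.050384i

Re=-0.3741 Im=-0.0504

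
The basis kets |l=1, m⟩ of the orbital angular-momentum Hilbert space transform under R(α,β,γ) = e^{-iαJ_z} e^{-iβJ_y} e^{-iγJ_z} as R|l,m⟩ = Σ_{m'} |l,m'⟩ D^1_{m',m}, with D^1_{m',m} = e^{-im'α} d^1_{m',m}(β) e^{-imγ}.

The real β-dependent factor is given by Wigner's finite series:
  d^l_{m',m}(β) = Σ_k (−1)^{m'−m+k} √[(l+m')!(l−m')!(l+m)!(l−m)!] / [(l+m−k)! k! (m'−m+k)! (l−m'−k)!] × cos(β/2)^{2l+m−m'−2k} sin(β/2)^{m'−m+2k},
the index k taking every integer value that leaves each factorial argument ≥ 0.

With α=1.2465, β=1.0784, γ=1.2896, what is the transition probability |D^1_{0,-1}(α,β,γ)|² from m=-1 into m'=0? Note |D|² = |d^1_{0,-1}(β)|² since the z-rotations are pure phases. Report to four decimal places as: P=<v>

P=0.3883

Split into d^1_{0,-1}(β=1.0784) × two z-phases.
c=cos(1.0784/2)=0.858120, s=sin(1.0784/2)=0.513450; N=√[1·1·1·2]=1.414214
Admissible k: 0..0 (factorial args all ≥0)
  k=0: (−1)^1·1.4142/(1)·0.8581^1·0.5134^1 = -0.623104
d^1_{0,-1}(1.0784) = -0.623104
|D^1_{0,-1}|² = |d^1_{0,-1}(β)|² = (-0.623104)² = 0.388259 (the z-rotation phases have unit modulus)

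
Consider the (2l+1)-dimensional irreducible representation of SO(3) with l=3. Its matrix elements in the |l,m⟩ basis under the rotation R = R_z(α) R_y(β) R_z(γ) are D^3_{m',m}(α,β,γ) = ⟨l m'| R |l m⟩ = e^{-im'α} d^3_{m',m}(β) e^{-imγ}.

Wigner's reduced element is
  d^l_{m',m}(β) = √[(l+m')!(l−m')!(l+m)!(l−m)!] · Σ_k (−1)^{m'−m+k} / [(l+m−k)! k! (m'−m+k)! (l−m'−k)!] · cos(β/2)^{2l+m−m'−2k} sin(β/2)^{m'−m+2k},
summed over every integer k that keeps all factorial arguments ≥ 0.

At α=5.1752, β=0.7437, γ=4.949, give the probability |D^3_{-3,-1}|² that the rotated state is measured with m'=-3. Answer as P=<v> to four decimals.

First d^3_{-3,-1}(β=0.7437), then the phase factors e^{-i(-3)α} and e^{-i(-1)γ}:
Half-angle: c=0.931657, s=0.363340. N=√(1·720·2·24)=185.903201
k∈{2} keeps every argument non-negative
  k=2: (−1)^0·185.9032/(48)·0.9317^4·0.3633^2 = +0.385208
d^3_{-3,-1}(0.7437) = +0.385208
|D^3_{-3,-1}|² = |d^3_{-3,-1}(β)|² = (+0.385208)² = 0.148385 (the z-rotation phases have unit modulus)

P=0.1484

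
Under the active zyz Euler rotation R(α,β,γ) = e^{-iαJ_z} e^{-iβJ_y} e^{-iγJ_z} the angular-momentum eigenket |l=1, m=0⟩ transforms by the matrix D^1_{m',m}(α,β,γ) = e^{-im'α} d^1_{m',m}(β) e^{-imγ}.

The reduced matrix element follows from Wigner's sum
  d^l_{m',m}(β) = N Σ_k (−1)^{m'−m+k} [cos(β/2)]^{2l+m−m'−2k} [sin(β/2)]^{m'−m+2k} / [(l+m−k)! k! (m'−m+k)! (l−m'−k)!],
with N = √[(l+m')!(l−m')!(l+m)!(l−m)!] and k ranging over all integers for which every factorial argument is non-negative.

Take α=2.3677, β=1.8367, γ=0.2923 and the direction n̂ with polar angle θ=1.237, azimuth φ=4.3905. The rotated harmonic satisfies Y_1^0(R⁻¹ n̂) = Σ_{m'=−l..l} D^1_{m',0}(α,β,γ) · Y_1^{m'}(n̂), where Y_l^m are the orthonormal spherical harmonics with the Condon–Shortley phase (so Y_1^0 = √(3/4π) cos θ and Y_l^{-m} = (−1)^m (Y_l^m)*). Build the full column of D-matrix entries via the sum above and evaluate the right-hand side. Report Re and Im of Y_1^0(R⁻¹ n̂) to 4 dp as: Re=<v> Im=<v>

Need the full column D^1_{m',0} for m'=−1..1 at α=2.3677, β=1.8367, γ=0.2923.
cos(β/2)=0.607132, sin(β/2)=0.794601
d^1_{-1,0}: single k=1 term ⇒ +0.682256;  D = -0.487946+0.476845i
d^1_{0,0}: k∈[0..1] ⇒ +0.368609 -0.631391 = -0.262781;  D = -0.262781+0.000000i
d^1_{1,0}: single k=0 term ⇒ -0.682256;  D = +0.487946+0.476845i
Y_1^{m'}(θ=1.237,φ=4.3905) and Σ D·Y over m':
  (-0.4879+0.4768i)·(-0.1033+0.3097i)  (-0.2628+0.0000i)·(+0.1601+0.0000i)  (+0.4879+0.4768i)·(+0.1033+0.3097i)
Y_1^0(R⁻¹ n̂) = -0.236608+0.000000i

Re=-0.2366 Im=0.0000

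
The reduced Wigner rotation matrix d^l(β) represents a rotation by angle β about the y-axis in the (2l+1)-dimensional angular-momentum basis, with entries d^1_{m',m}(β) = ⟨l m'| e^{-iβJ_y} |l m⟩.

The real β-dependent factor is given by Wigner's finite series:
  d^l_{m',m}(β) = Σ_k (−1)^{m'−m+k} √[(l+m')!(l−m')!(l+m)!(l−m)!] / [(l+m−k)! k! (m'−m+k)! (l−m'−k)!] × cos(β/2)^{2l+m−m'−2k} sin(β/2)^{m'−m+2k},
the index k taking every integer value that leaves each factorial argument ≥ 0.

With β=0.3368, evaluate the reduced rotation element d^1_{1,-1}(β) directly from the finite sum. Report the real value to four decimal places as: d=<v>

d=0.0281

d^1_{1,-1}(β=0.3368) via Wigner's sum:
Half-angle: c=0.985854, s=0.167605. N=√(2·1·1·2)=2.000000
k∈{0} keeps every argument non-negative
  k=0: (−1)^2·2.0000/(2)·0.9859^0·0.1676^2 = +0.028092
d^1_{1,-1}(0.3368) = +0.028092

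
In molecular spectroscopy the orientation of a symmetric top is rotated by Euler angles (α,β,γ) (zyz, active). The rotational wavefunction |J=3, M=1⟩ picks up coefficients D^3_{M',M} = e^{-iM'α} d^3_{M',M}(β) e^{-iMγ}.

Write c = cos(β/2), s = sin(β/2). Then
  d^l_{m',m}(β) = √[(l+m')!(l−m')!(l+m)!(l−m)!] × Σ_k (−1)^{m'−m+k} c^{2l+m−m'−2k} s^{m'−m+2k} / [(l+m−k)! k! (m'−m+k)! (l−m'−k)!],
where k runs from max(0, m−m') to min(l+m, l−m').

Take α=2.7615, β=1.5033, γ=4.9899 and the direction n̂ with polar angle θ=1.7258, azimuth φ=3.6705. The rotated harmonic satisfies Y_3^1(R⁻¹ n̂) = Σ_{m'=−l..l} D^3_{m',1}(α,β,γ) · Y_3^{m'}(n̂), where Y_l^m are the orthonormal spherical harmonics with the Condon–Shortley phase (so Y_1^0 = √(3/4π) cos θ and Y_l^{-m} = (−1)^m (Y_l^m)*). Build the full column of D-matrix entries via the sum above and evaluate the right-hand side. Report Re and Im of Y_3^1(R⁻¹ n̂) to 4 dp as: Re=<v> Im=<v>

Need the full column D^3_{m',1} for m'=−3..3 at α=2.7615, β=1.5033, γ=4.9899.
cos(β/2)=0.730563, sin(β/2)=0.682845
d^3_{-3,1}: single k=4 term ⇒ +0.449418;  D = -0.444167-0.068496i
d^3_{-2,1}: k∈[3..4] ⇒ +0.785181 -0.342980 = +0.442201;  D = +0.380840+0.224729i
d^3_{-1,1}: k∈[2..4] ⇒ +0.796942 -0.928313 +0.101376 = -0.029995;  D = +0.018334+0.023740i
d^3_{0,1}: k∈[1..3] ⇒ +0.492268 -1.290185 +0.375716 = -0.422201;  D = -0.115667-0.406047i
d^3_{1,1}: k∈[0..2] ⇒ +0.152036 -1.062589 +0.696235 = -0.214319;  D = -0.021947+0.213192i
d^3_{2,1}: k∈[0..1] ⇒ -0.449377 +0.785181 = +0.335804;  D = -0.155863+0.297441i
d^3_{3,1}: single k=0 term ⇒ +0.514424;  D = +0.390780-0.334549i
Y_3^{m'}(θ=1.7258,φ=3.6705) and Σ D·Y over m':
  (-0.4442-0.0685i)·(+0.0064+0.4023i)  (+0.3808+0.2247i)·(-0.0756+0.1342i)  (+0.0183+0.0237i)·(+0.2428-0.1419i)  (-0.1157-0.4060i)·(+0.1660+0.0000i)  (-0.0219+0.2132i)·(-0.2428-0.1419i)  (-0.1559+0.2974i)·(-0.0756-0.1342i)  (+0.3908-0.3345i)·(-0.0064+0.4023i)
Y_3^1(R⁻¹ n̂) = +0.173773-0.100106i

Re=0.1738 Im=-0.1001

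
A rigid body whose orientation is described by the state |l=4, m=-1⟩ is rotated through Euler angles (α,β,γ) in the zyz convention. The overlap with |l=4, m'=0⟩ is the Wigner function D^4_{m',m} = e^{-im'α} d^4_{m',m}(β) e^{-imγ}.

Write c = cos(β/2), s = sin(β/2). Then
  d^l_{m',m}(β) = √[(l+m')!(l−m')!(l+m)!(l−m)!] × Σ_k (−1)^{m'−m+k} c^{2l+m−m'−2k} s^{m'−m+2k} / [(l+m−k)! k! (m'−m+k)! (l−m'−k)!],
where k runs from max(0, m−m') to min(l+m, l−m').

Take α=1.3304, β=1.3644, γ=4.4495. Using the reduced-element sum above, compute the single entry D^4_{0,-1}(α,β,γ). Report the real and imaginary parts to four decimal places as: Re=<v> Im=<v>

Split into d^4_{0,-1}(β=1.3644) × two z-phases.
Half-angle: c=0.776187, s=0.630502. N=√(24·24·6·120)=643.987578
Admissible k: 0..3 (factorial args all ≥0)
  k=0: (−1)^1·643.9876/(144)·0.7762^7·0.6305^1 = -0.478595
  k=1: (−1)^2·643.9876/(24)·0.7762^5·0.6305^3 = +1.894782
  k=2: (−1)^3·643.9876/(24)·0.7762^3·0.6305^5 = -1.250256
  k=3: (−1)^4·643.9876/(144)·0.7762^1·0.6305^7 = +0.137495
d^4_{0,-1}(1.3644) = -0.478595 +1.894782 -1.250256 +0.137495 = +0.303426
D = (+1.000000+0.000000i)·(+0.303426)·(-0.259871-0.965643i) = -0.078852-0.293001i

Re=-0.0789 Im=-0.2930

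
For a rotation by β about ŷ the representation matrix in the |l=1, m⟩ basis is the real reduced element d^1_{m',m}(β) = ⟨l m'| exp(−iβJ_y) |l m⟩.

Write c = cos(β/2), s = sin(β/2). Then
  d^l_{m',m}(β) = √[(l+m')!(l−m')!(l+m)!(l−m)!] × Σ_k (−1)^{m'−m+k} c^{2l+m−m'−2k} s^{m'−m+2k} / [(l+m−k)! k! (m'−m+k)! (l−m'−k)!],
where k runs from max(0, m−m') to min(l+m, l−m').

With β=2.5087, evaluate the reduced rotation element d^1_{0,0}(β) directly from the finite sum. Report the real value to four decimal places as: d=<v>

d=-0.8063

d^1_{0,0}(β=2.5087) via Wigner's sum:
Half-angle: c=0.311191, s=0.950347. N=√(1·1·1·1)=1.000000
k: max(0,(0)−(0))=0 … min(1+(0),1−(0))=1
  k=0: (−1)^0·1.0000/(1)·0.3112^2·0.9503^0 = +0.096840
  k=1: (−1)^1·1.0000/(1)·0.3112^0·0.9503^2 = -0.903160
d^1_{0,0}(2.5087) = +0.096840 -0.903160 = -0.806320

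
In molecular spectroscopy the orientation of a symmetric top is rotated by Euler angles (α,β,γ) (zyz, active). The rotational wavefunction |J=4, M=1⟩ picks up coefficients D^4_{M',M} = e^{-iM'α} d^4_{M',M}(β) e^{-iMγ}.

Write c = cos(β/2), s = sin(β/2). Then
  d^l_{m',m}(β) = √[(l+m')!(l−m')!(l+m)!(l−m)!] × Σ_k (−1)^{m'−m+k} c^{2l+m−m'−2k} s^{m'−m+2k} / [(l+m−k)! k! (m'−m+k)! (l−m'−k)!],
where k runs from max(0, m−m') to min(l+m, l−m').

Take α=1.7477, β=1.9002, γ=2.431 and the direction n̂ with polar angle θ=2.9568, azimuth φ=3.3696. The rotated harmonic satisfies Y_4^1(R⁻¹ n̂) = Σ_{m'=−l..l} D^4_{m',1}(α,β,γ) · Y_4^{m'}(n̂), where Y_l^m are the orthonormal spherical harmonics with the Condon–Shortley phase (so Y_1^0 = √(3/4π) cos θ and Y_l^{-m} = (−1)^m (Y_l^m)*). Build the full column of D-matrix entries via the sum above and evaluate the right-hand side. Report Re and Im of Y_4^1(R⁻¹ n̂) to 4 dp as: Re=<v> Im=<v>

Need the full column D^4_{m',1} for m'=−4..4 at α=1.7477, β=1.9002, γ=2.431.
cos(β/2)=0.581602, sin(β/2)=0.813474
d^4_{-4,1}: single k=5 term ⇒ +0.524431;  D = -0.079712-0.518338i
d^4_{-3,1}: k∈[4..5] ⇒ +0.662820 -0.778006 = -0.115185;  D = +0.108989-0.037270i
d^4_{-2,1}: k∈[3..5] ⇒ +0.506610 -1.486623 +0.581656 = -0.398356;  D = -0.193214-0.348362i
d^4_{-1,1}: k∈[2..5] ⇒ +0.256119 -1.503135 +1.470292 -0.191756 = +0.031520;  D = +0.024444-0.019900i
d^4_{0,1}: k∈[1..4] ⇒ +0.081891 -0.961225 +1.880446 -0.613120 = +0.387992;  D = -0.294089-0.253081i
d^4_{1,1}: k∈[0..3] ⇒ +0.013092 -0.384178 +1.503135 -0.980195 = +0.151854;  D = -0.077250+0.130737i
d^4_{2,1}: k∈[0..2] ⇒ -0.077689 +0.759915 -0.991082 = -0.308856;  D = -0.289405-0.107872i
d^4_{3,1}: k∈[0..1] ⇒ +0.203288 -0.662820 = -0.459532;  D = -0.082216+0.452118i
d^4_{4,1}: single k=0 term ⇒ -0.268073;  D = +0.268072+0.000798i
Y_4^{m'}(θ=2.9568,φ=3.3696) and Σ D·Y over m':
  (-0.0797-0.5183i)·(+0.0003-0.0004i)  (+0.1090-0.0373i)·(+0.0059-0.0048i)  (-0.1932-0.3484i)·(+0.0584-0.0287i)  (+0.0244-0.0199i)·(+0.3133-0.0727i)  (-0.2941-0.2531i)·(+0.7076+0.0000i)  (-0.0773+0.1307i)·(-0.3133-0.0727i)  (-0.2894-0.1079i)·(+0.0584+0.0287i)  (-0.0822+0.4521i)·(-0.0059-0.0048i)  (+0.2681+0.0008i)·(+0.0003+0.0004i)
Y_4^1(R⁻¹ n̂) = -0.200313-0.254909i

Re=-0.2003 Im=-0.2549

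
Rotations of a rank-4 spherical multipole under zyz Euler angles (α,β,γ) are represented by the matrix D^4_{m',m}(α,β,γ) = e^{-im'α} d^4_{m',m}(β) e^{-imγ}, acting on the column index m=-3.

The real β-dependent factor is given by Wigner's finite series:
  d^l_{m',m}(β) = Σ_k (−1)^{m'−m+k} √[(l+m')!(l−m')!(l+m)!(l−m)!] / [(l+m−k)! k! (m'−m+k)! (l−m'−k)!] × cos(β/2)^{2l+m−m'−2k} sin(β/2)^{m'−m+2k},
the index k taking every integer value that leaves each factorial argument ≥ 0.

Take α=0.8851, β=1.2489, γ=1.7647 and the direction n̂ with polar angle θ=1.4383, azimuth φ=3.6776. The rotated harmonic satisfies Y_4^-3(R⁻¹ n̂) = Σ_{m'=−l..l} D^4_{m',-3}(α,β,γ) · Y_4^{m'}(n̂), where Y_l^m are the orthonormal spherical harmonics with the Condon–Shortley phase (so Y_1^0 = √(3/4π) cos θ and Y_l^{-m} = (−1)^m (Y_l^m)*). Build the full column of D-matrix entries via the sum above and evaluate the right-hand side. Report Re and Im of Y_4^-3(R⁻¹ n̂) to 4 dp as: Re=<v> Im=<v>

Re=0.0827 Im=0.1436

Need the full column D^4_{m',-3} for m'=−4..4 at α=0.8851, β=1.2489, γ=1.7647.
cos(β/2)=0.811285, sin(β/2)=0.584651
d^4_{-4,-3}: single k=1 term ⇒ +0.382521;  D = -0.317793+0.212908i
d^4_{-3,-3}: k∈[0..1] ⇒ +0.187666 -0.682231 = -0.494565;  D = +0.047119-0.492315i
d^4_{-2,-3}: k∈[0..1] ⇒ -0.506028 +0.788392 = +0.282365;  D = +0.200515+0.198805i
d^4_{-1,-3}: k∈[0..1] ⇒ +0.773578 -0.669576 = +0.104002;  D = +0.103440-0.010795i
d^4_{0,-3}: k∈[0..1] ⇒ -0.831039 +0.431587 = -0.399452;  D = -0.219481+0.333751i
d^4_{1,-3}: k∈[0..1] ⇒ +0.669576 -0.208640 = +0.460935;  D = -0.137707-0.439884i
d^4_{2,-3}: k∈[0..1] ⇒ -0.409439 +0.070879 = -0.338561;  D = +0.314119+0.126304i
d^4_{3,-3}: k∈[0..1] ⇒ +0.184003 -0.013651 = +0.170352;  D = -0.149269+0.082088i
d^4_{4,-3}: single k=0 term ⇒ -0.053579;  D = +0.009745-0.052685i
Y_4^{m'}(θ=1.4383,φ=3.6776) and Σ D·Y over m':
  (-0.3178+0.2129i)·(-0.2317-0.3589i)  (+0.0471-0.4923i)·(+0.0060+0.1609i)  (+0.2005+0.1988i)·(-0.1380+0.2534i)  (+0.1034-0.0108i)·(+0.1533-0.0911i)  (-0.2195+0.3338i)·(+0.2631+0.0000i)  (-0.1377-0.4399i)·(-0.1533-0.0911i)  (+0.3141+0.1263i)·(-0.1380-0.2534i)  (-0.1493+0.0821i)·(-0.0060+0.1609i)  (+0.0097-0.0527i)·(-0.2317+0.3589i)
Y_4^-3(R⁻¹ n̂) = +0.082686+0.143601i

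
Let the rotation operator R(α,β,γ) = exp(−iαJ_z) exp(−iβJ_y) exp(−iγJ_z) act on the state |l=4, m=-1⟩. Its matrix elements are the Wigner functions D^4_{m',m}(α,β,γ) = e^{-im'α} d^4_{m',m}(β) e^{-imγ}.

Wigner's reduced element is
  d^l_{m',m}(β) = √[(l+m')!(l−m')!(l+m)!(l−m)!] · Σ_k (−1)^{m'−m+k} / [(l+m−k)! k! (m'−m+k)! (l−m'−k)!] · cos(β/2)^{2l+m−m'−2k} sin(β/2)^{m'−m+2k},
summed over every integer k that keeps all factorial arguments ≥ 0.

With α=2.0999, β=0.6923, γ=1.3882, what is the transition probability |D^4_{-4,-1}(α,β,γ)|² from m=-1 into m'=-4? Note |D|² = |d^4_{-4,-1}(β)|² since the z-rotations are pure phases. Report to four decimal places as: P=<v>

P=0.0463

D^4_{-4,-1}(2.0999,0.6923,1.3882) = e^{-i·-4·2.0999}·d^4_{-4,-1}(0.6923)·e^{-i·-1·1.3882}. Compute d first:
Half-angle: c=0.940686, s=0.339279. N=√(1·40320·6·120)=5387.986637
Admissible k: 3..3 (factorial args all ≥0)
  k=3: (−1)^0·5387.9866/(720)·0.9407^5·0.3393^3 = +0.215272
d^4_{-4,-1}(0.6923) = +0.215272
|D^4_{-4,-1}|² = |d^4_{-4,-1}(β)|² = (+0.215272)² = 0.046342 (the z-rotation phases have unit modulus)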